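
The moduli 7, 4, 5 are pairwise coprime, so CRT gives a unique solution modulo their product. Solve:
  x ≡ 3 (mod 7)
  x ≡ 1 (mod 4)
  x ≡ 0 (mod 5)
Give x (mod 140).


Moduli 7, 4, 5 are pairwise coprime; by CRT there is a unique solution modulo M = 7 · 4 · 5 = 140.
Solve pairwise, accumulating the modulus:
  Start with x ≡ 3 (mod 7).
  Combine with x ≡ 1 (mod 4): since gcd(7, 4) = 1, we get a unique residue mod 28.
    Write x = 3 + 7·t and substitute into x ≡ 1 (mod 4): 7·t ≡ 1 − 3 = -2 (mod 4).
    Reduce coefficients mod 4: 3·t ≡ 2 (mod 4).
    The inverse of 3 mod 4 is 3 (since 3·3 = 9 = 2·4 + 1), so t ≡ 3·2 = 6 ≡ 2 (mod 4).
    Then x = 3 + 7·2 = 17, valid modulo lcm(7, 4) = 28: x ≡ 17 (mod 28).
  Combine with x ≡ 0 (mod 5): since gcd(28, 5) = 1, we get a unique residue mod 140.
    Write x = 17 + 28·t and substitute into x ≡ 0 (mod 5): 28·t ≡ 0 − 17 = -17 (mod 5).
    Reduce coefficients mod 5: 3·t ≡ 3 (mod 5).
    The inverse of 3 mod 5 is 2 (since 3·2 = 6 = 1·5 + 1), so t ≡ 2·3 = 6 ≡ 1 (mod 5).
    Then x = 17 + 28·1 = 45, valid modulo lcm(28, 5) = 140: x ≡ 45 (mod 140).
Verify: 45 mod 7 = 3 ✓, 45 mod 4 = 1 ✓, 45 mod 5 = 0 ✓.

x ≡ 45 (mod 140).


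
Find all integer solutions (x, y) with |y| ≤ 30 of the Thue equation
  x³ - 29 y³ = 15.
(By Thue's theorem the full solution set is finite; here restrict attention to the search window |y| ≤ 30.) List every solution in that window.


The equation is x³ - 29y³ = 15. For fixed y, x³ = 29·y³ + 15, so a solution requires the RHS to be a perfect cube.
Strategy: iterate y from -30 to 30, compute RHS = 29·y³ + 15, and check whether it is a (positive or negative) perfect cube.
Check small values of y:
  y = 0: RHS = 15 is not a perfect cube.
  y = 1: RHS = 44 is not a perfect cube.
  y = -1: RHS = -14 is not a perfect cube.
  y = 2: RHS = 247 is not a perfect cube.
  y = -2: RHS = -217 is not a perfect cube.
  y = 3: RHS = 798 is not a perfect cube.
  y = -3: RHS = -768 is not a perfect cube.
Continuing the search up to |y| = 30 finds no solutions either.
No (x, y) in the scanned range satisfies the equation.

No integer solutions with |y| ≤ 30.


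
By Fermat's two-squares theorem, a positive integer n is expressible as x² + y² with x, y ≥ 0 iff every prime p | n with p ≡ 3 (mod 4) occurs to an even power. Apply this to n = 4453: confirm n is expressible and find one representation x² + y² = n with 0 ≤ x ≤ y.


Step 1: Factor n = 4453 = 61 · 73.
Step 2: Check the mod-4 condition on each prime factor: 61 ≡ 1 (mod 4), exponent 1; 73 ≡ 1 (mod 4), exponent 1.
All primes ≡ 3 (mod 4) appear to even exponent (or don't appear), so by the two-squares theorem n IS expressible as a sum of two squares.
Step 3: Build a representation. Here n = 61 · 73 is a product of primes ≡ 1 (mod 4). Each prime p ≡ 1 (mod 4) is itself a sum of two squares; find a² by testing p − a² for a perfect square:
  61: 61 − 1² = 60, 61 − 2² = 57, 61 − 3² = 52, 61 − 4² = 45, 61 − 5² = 36 = 6² ⇒ 61 = 5² + 6².
  73: 73 − 1² = 72, 73 − 2² = 69, 73 − 3² = 64 = 8² ⇒ 73 = 3² + 8².
  Combine using the Brahmagupta–Fibonacci identity (a² + b²)(c² + d²) = (ac − bd)² + (ad + bc)² = (ac + bd)² + (ad − bc)²:
  61 · 73 = 4453: from (5² + 6²)(3² + 8²), take (5·3 − 6·8, 5·8 + 6·3) = (15 − 48, 40 + 18) = (-33, 58); dropping signs (only squares matter) gives (33, 58); check 33² + 58² = 1089 + 3364 = 4453 ✓.
Step 4: Order so x ≤ y and verify: 33² + 58² = 1089 + 3364 = 4453 = n. ✓

n = 4453 = 33² + 58² (one valid representation with x ≤ y).


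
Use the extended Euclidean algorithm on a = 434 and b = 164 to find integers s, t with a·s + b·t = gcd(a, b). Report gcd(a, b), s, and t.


Euclidean algorithm on (434, 164) — divide until remainder is 0:
  434 = 2 · 164 + 106
  164 = 1 · 106 + 58
  106 = 1 · 58 + 48
  58 = 1 · 48 + 10
  48 = 4 · 10 + 8
  10 = 1 · 8 + 2
  8 = 4 · 2 + 0
gcd(434, 164) = 2.
Track Bezout coefficients alongside the remainders: start with r₀ = 434 = a·1 + b·0 (s = 1, t = 0) and r₁ = 164 = a·0 + b·1 (s = 0, t = 1); each new remainder r_{k+1} = r_{k-1} − q_k·r_k inherits s_{k+1} = s_{k-1} − q_k·s_k, t_{k+1} = t_{k-1} − q_k·t_k, so r_k = a·s_k + b·t_k at every step:
  q = 2: r = 106, s = 1 − 2·0 = 1, t = 0 − 2·1 = -2  (check: 434·1 + 164·(-2) = 106)
  q = 1: r = 58, s = 0 − 1·1 = -1, t = 1 − 1·(-2) = 3  (check: 434·(-1) + 164·3 = 58)
  q = 1: r = 48, s = 1 − 1·(-1) = 2, t = -2 − 1·3 = -5  (check: 434·2 + 164·(-5) = 48)
  q = 1: r = 10, s = -1 − 1·2 = -3, t = 3 − 1·(-5) = 8  (check: 434·(-3) + 164·8 = 10)
  q = 4: r = 8, s = 2 − 4·(-3) = 14, t = -5 − 4·8 = -37  (check: 434·14 + 164·(-37) = 8)
  q = 1: r = 2, s = -3 − 1·14 = -17, t = 8 − 1·(-37) = 45  (check: 434·(-17) + 164·45 = 2)
The row with r = 2 (the gcd) gives the Bezout coefficients s = -17, t = 45.
Result: 434 · (-17) + 164 · (45) = 2.

gcd(434, 164) = 2; s = -17, t = 45 (check: 434·(-17) + 164·45 = 2).


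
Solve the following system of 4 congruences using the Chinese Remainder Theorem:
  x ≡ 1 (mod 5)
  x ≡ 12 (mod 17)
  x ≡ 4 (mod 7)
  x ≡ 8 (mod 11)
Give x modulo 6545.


Product of moduli M = 5 · 17 · 7 · 11 = 6545.
Merge one congruence at a time:
  Start: x ≡ 1 (mod 5).
  Combine with x ≡ 12 (mod 17); new modulus lcm = 85.
    Write x = 1 + 5·t and substitute into x ≡ 12 (mod 17): 5·t ≡ 12 − 1 = 11 (mod 17).
    The inverse of 5 mod 17 is 7 (since 5·7 = 35 = 2·17 + 1), so t ≡ 7·11 = 77 ≡ 9 (mod 17).
    Then x = 1 + 5·9 = 46, valid modulo lcm(5, 17) = 85: x ≡ 46 (mod 85).
  Combine with x ≡ 4 (mod 7); new modulus lcm = 595.
    Write x = 46 + 85·t and substitute into x ≡ 4 (mod 7): 85·t ≡ 4 − 46 = -42 (mod 7).
    Reduce coefficients mod 7: 1·t ≡ 0 (mod 7).
    So t ≡ 0 (mod 7).
    Then x = 46 + 85·0 = 46, valid modulo lcm(85, 7) = 595: x ≡ 46 (mod 595).
  Combine with x ≡ 8 (mod 11); new modulus lcm = 6545.
    Write x = 46 + 595·t and substitute into x ≡ 8 (mod 11): 595·t ≡ 8 − 46 = -38 (mod 11).
    Reduce coefficients mod 11: 1·t ≡ 6 (mod 11).
    So t ≡ 6 (mod 11).
    Then x = 46 + 595·6 = 3616, valid modulo lcm(595, 11) = 6545: x ≡ 3616 (mod 6545).
Verify against each original: 3616 mod 5 = 1, 3616 mod 17 = 12, 3616 mod 7 = 4, 3616 mod 11 = 8.

x ≡ 3616 (mod 6545).


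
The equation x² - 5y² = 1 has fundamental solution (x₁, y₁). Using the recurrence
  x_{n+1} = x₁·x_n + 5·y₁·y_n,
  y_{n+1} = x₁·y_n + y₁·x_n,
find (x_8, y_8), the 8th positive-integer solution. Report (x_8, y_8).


Step 1: Find the fundamental solution (x₁, y₁) of x² - 5y² = 1.
  Expand √5 as a continued fraction. a₀ = ⌊√5⌋ = 2; iterate m_{k+1} = d_k·a_k − m_k, d_{k+1} = (5 − m_{k+1}²)/d_k, a_{k+1} = ⌊(a₀ + m_{k+1})/d_{k+1}⌋ (starting m₀ = 0, d₀ = 1), with convergents p_k = a_k·p_{k-1} + p_{k-2}, q_k = a_k·q_{k-1} + q_{k-2} (p₋₁ = 1, q₋₁ = 0):
  k = 0: a₀ = 2; p₀/q₀ = 2/1; p₀² − 5·q₀² = 4 − 5 = -1.
  k = 1: m = 2, d = 1, a = ⌊(2 + 2)/1⌋ = 4; p/q = (4·2 + 1)/(4·1 + 0) = 9/4; p² − 5·q² = 81 − 80 = 1.
  The first convergent with p² − 5·q² = 1 gives the fundamental solution (x₁, y₁) = (9, 4).
Step 2: Apply the recurrence (x_{n+1}, y_{n+1}) = (x₁x_n + 5y₁y_n, x₁y_n + y₁x_n) repeatedly.
  From (x_1, y_1) = (9, 4): x_2 = 9·9 + 5·4·4 = 161; y_2 = 9·4 + 4·9 = 72.
  From (x_2, y_2) = (161, 72): x_3 = 9·161 + 5·4·72 = 2889; y_3 = 9·72 + 4·161 = 1292.
  From (x_3, y_3) = (2889, 1292): x_4 = 9·2889 + 5·4·1292 = 51841; y_4 = 9·1292 + 4·2889 = 23184.
  From (x_4, y_4) = (51841, 23184): x_5 = 9·51841 + 5·4·23184 = 930249; y_5 = 9·23184 + 4·51841 = 416020.
  From (x_5, y_5) = (930249, 416020): x_6 = 9·930249 + 5·4·416020 = 16692641; y_6 = 9·416020 + 4·930249 = 7465176.
  From (x_6, y_6) = (16692641, 7465176): x_7 = 9·16692641 + 5·4·7465176 = 299537289; y_7 = 9·7465176 + 4·16692641 = 133957148.
  From (x_7, y_7) = (299537289, 133957148): x_8 = 9·299537289 + 5·4·133957148 = 5374978561; y_8 = 9·133957148 + 4·299537289 = 2403763488.
Step 3: Verify x_8² - 5·y_8² = 28890394531209630721 - 28890394531209630720 = 1 (should be 1). ✓

(x_1, y_1) = (9, 4); (x_8, y_8) = (5374978561, 2403763488).


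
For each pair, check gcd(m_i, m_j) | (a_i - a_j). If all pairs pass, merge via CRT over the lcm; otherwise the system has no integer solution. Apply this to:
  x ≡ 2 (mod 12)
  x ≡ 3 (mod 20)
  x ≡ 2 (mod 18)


Moduli 12, 20, 18 are not pairwise coprime, so CRT works modulo lcm(m_i) when all pairwise compatibility conditions hold.
Pairwise compatibility: gcd(m_i, m_j) must divide a_i - a_j for every pair.
Merge one congruence at a time:
  Start: x ≡ 2 (mod 12).
  Combine with x ≡ 3 (mod 20): gcd(12, 20) = 4, and 3 - 2 = 1 is NOT divisible by 4.
    ⇒ system is inconsistent (no integer solution).

No solution (the system is inconsistent).


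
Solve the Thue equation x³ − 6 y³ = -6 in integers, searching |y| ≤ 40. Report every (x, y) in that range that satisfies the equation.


The equation is x³ - 6y³ = -6. For fixed y, x³ = 6·y³ − 6, so a solution requires the RHS to be a perfect cube.
Strategy: iterate y from -40 to 40, compute RHS = 6·y³ − 6, and check whether it is a (positive or negative) perfect cube.
Check small values of y:
  y = 0: RHS = -6 is not a perfect cube.
  y = 1: RHS = 0 = (0)³ ⇒ x = 0 works.
  y = -1: RHS = -12 is not a perfect cube.
  y = 2: RHS = 42 is not a perfect cube.
  y = -2: RHS = -54 is not a perfect cube.
  y = 3: RHS = 156 is not a perfect cube.
  y = -3: RHS = -168 is not a perfect cube.
Continuing the search up to |y| = 40 finds no further solutions beyond those listed.
Collected solutions: (0, 1).

Solutions (with |y| ≤ 40): (0, 1).


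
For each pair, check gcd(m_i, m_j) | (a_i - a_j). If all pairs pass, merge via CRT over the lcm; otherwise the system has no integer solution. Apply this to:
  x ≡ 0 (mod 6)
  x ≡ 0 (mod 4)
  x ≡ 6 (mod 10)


Moduli 6, 4, 10 are not pairwise coprime, so CRT works modulo lcm(m_i) when all pairwise compatibility conditions hold.
Pairwise compatibility: gcd(m_i, m_j) must divide a_i - a_j for every pair.
Merge one congruence at a time:
  Start: x ≡ 0 (mod 6).
  Combine with x ≡ 0 (mod 4): gcd(6, 4) = 2; 0 - 0 = 0, which IS divisible by 2, so compatible.
    Write x = 0 + 6·t and substitute into x ≡ 0 (mod 4): 6·t ≡ 0 − 0 = 0 (mod 4).
    Divide the congruence (and modulus) by g = 2: 3·t ≡ 0 (mod 2).
    Reduce coefficients mod 2: 1·t ≡ 0 (mod 2).
    So t ≡ 0 (mod 2).
    Then x = 0 + 6·0 = 0, valid modulo lcm(6, 4) = 12: x ≡ 0 (mod 12).
  Combine with x ≡ 6 (mod 10): gcd(12, 10) = 2; 6 - 0 = 6, which IS divisible by 2, so compatible.
    Write x = 0 + 12·t and substitute into x ≡ 6 (mod 10): 12·t ≡ 6 − 0 = 6 (mod 10).
    Divide the congruence (and modulus) by g = 2: 6·t ≡ 3 (mod 5).
    Reduce coefficients mod 5: 1·t ≡ 3 (mod 5).
    So t ≡ 3 (mod 5).
    Then x = 0 + 12·3 = 36, valid modulo lcm(12, 10) = 60: x ≡ 36 (mod 60).
Verify: 36 mod 6 = 0, 36 mod 4 = 0, 36 mod 10 = 6.

x ≡ 36 (mod 60).


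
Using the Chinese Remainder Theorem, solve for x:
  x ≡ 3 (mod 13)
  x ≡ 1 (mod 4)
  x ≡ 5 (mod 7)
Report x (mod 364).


Moduli 13, 4, 7 are pairwise coprime; by CRT there is a unique solution modulo M = 13 · 4 · 7 = 364.
Solve pairwise, accumulating the modulus:
  Start with x ≡ 3 (mod 13).
  Combine with x ≡ 1 (mod 4): since gcd(13, 4) = 1, we get a unique residue mod 52.
    Write x = 3 + 13·t and substitute into x ≡ 1 (mod 4): 13·t ≡ 1 − 3 = -2 (mod 4).
    Reduce coefficients mod 4: 1·t ≡ 2 (mod 4).
    So t ≡ 2 (mod 4).
    Then x = 3 + 13·2 = 29, valid modulo lcm(13, 4) = 52: x ≡ 29 (mod 52).
  Combine with x ≡ 5 (mod 7): since gcd(52, 7) = 1, we get a unique residue mod 364.
    Write x = 29 + 52·t and substitute into x ≡ 5 (mod 7): 52·t ≡ 5 − 29 = -24 (mod 7).
    Reduce coefficients mod 7: 3·t ≡ 4 (mod 7).
    The inverse of 3 mod 7 is 5 (since 3·5 = 15 = 2·7 + 1), so t ≡ 5·4 = 20 ≡ 6 (mod 7).
    Then x = 29 + 52·6 = 341, valid modulo lcm(52, 7) = 364: x ≡ 341 (mod 364).
Verify: 341 mod 13 = 3 ✓, 341 mod 4 = 1 ✓, 341 mod 7 = 5 ✓.

x ≡ 341 (mod 364).


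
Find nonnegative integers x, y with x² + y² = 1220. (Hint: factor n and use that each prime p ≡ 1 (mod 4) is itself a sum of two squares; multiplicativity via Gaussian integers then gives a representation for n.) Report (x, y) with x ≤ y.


Step 1: Factor n = 1220 = 2^2 · 5 · 61.
Step 2: Check the mod-4 condition on each prime factor: 2 = 2 (special); 5 ≡ 1 (mod 4), exponent 1; 61 ≡ 1 (mod 4), exponent 1.
All primes ≡ 3 (mod 4) appear to even exponent (or don't appear), so by the two-squares theorem n IS expressible as a sum of two squares.
Step 3: Build a representation. Group n = k² · m with k = 2 and m = 5 · 61 = 305 (a product of primes ≡ 1 (mod 4)); a representation of m scales to one of n via (k·x)² + (k·y)² = k²(x² + y²). Each prime p ≡ 1 (mod 4) is itself a sum of two squares; find a² by testing p − a² for a perfect square:
  5: 5 − 1² = 4 = 2² ⇒ 5 = 1² + 2².
  61: 61 − 1² = 60, 61 − 2² = 57, 61 − 3² = 52, 61 − 4² = 45, 61 − 5² = 36 = 6² ⇒ 61 = 5² + 6².
  Combine using the Brahmagupta–Fibonacci identity (a² + b²)(c² + d²) = (ac − bd)² + (ad + bc)² = (ac + bd)² + (ad − bc)²:
  5 · 61 = 305: from (1² + 2²)(5² + 6²), take (1·5 − 2·6, 1·6 + 2·5) = (5 − 12, 6 + 10) = (-7, 16); dropping signs (only squares matter) gives (7, 16); check 7² + 16² = 49 + 256 = 305 ✓.
  Scale by k = 2: (2·7, 2·16) = (14, 32).
Step 4: Order so x ≤ y and verify: 14² + 32² = 196 + 1024 = 1220 = n. ✓

n = 1220 = 14² + 32² (one valid representation with x ≤ y).


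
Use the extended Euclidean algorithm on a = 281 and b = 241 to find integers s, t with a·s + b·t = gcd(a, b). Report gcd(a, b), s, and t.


Euclidean algorithm on (281, 241) — divide until remainder is 0:
  281 = 1 · 241 + 40
  241 = 6 · 40 + 1
  40 = 40 · 1 + 0
gcd(281, 241) = 1.
Track Bezout coefficients alongside the remainders: start with r₀ = 281 = a·1 + b·0 (s = 1, t = 0) and r₁ = 241 = a·0 + b·1 (s = 0, t = 1); each new remainder r_{k+1} = r_{k-1} − q_k·r_k inherits s_{k+1} = s_{k-1} − q_k·s_k, t_{k+1} = t_{k-1} − q_k·t_k, so r_k = a·s_k + b·t_k at every step:
  q = 1: r = 40, s = 1 − 1·0 = 1, t = 0 − 1·1 = -1  (check: 281·1 + 241·(-1) = 40)
  q = 6: r = 1, s = 0 − 6·1 = -6, t = 1 − 6·(-1) = 7  (check: 281·(-6) + 241·7 = 1)
The row with r = 1 (the gcd) gives the Bezout coefficients s = -6, t = 7.
Result: 281 · (-6) + 241 · (7) = 1.

gcd(281, 241) = 1; s = -6, t = 7 (check: 281·(-6) + 241·7 = 1).


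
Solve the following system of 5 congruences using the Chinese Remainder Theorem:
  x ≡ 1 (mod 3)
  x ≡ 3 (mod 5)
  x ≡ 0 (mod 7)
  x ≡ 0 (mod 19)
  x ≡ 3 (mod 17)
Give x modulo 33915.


Product of moduli M = 3 · 5 · 7 · 19 · 17 = 33915.
Merge one congruence at a time:
  Start: x ≡ 1 (mod 3).
  Combine with x ≡ 3 (mod 5); new modulus lcm = 15.
    Write x = 1 + 3·t and substitute into x ≡ 3 (mod 5): 3·t ≡ 3 − 1 = 2 (mod 5).
    The inverse of 3 mod 5 is 2 (since 3·2 = 6 = 1·5 + 1), so t ≡ 2·2 = 4 ≡ 4 (mod 5).
    Then x = 1 + 3·4 = 13, valid modulo lcm(3, 5) = 15: x ≡ 13 (mod 15).
  Combine with x ≡ 0 (mod 7); new modulus lcm = 105.
    Write x = 13 + 15·t and substitute into x ≡ 0 (mod 7): 15·t ≡ 0 − 13 = -13 (mod 7).
    Reduce coefficients mod 7: 1·t ≡ 1 (mod 7).
    So t ≡ 1 (mod 7).
    Then x = 13 + 15·1 = 28, valid modulo lcm(15, 7) = 105: x ≡ 28 (mod 105).
  Combine with x ≡ 0 (mod 19); new modulus lcm = 1995.
    Write x = 28 + 105·t and substitute into x ≡ 0 (mod 19): 105·t ≡ 0 − 28 = -28 (mod 19).
    Reduce coefficients mod 19: 10·t ≡ 10 (mod 19).
    The inverse of 10 mod 19 is 2 (since 10·2 = 20 = 1·19 + 1), so t ≡ 2·10 = 20 ≡ 1 (mod 19).
    Then x = 28 + 105·1 = 133, valid modulo lcm(105, 19) = 1995: x ≡ 133 (mod 1995).
  Combine with x ≡ 3 (mod 17); new modulus lcm = 33915.
    Write x = 133 + 1995·t and substitute into x ≡ 3 (mod 17): 1995·t ≡ 3 − 133 = -130 (mod 17).
    Reduce coefficients mod 17: 6·t ≡ 6 (mod 17).
    The inverse of 6 mod 17 is 3 (since 6·3 = 18 = 1·17 + 1), so t ≡ 3·6 = 18 ≡ 1 (mod 17).
    Then x = 133 + 1995·1 = 2128, valid modulo lcm(1995, 17) = 33915: x ≡ 2128 (mod 33915).
Verify against each original: 2128 mod 3 = 1, 2128 mod 5 = 3, 2128 mod 7 = 0, 2128 mod 19 = 0, 2128 mod 17 = 3.

x ≡ 2128 (mod 33915).


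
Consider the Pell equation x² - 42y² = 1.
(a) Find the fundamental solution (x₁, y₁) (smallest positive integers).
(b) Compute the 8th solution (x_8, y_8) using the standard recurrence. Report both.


Step 1: Find the fundamental solution (x₁, y₁) of x² - 42y² = 1.
  Expand √42 as a continued fraction. a₀ = ⌊√42⌋ = 6; iterate m_{k+1} = d_k·a_k − m_k, d_{k+1} = (42 − m_{k+1}²)/d_k, a_{k+1} = ⌊(a₀ + m_{k+1})/d_{k+1}⌋ (starting m₀ = 0, d₀ = 1), with convergents p_k = a_k·p_{k-1} + p_{k-2}, q_k = a_k·q_{k-1} + q_{k-2} (p₋₁ = 1, q₋₁ = 0):
  k = 0: a₀ = 6; p₀/q₀ = 6/1; p₀² − 42·q₀² = 36 − 42 = -6.
  k = 1: m = 6, d = 6, a = ⌊(6 + 6)/6⌋ = 2; p/q = (2·6 + 1)/(2·1 + 0) = 13/2; p² − 42·q² = 169 − 168 = 1.
  The first convergent with p² − 42·q² = 1 gives the fundamental solution (x₁, y₁) = (13, 2).
Step 2: Apply the recurrence (x_{n+1}, y_{n+1}) = (x₁x_n + 42y₁y_n, x₁y_n + y₁x_n) repeatedly.
  From (x_1, y_1) = (13, 2): x_2 = 13·13 + 42·2·2 = 337; y_2 = 13·2 + 2·13 = 52.
  From (x_2, y_2) = (337, 52): x_3 = 13·337 + 42·2·52 = 8749; y_3 = 13·52 + 2·337 = 1350.
  From (x_3, y_3) = (8749, 1350): x_4 = 13·8749 + 42·2·1350 = 227137; y_4 = 13·1350 + 2·8749 = 35048.
  From (x_4, y_4) = (227137, 35048): x_5 = 13·227137 + 42·2·35048 = 5896813; y_5 = 13·35048 + 2·227137 = 909898.
  From (x_5, y_5) = (5896813, 909898): x_6 = 13·5896813 + 42·2·909898 = 153090001; y_6 = 13·909898 + 2·5896813 = 23622300.
  From (x_6, y_6) = (153090001, 23622300): x_7 = 13·153090001 + 42·2·23622300 = 3974443213; y_7 = 13·23622300 + 2·153090001 = 613269902.
  From (x_7, y_7) = (3974443213, 613269902): x_8 = 13·3974443213 + 42·2·613269902 = 103182433537; y_8 = 13·613269902 + 2·3974443213 = 15921395152.
Step 3: Verify x_8² - 42·y_8² = 10646614590617422330369 - 10646614590617422330368 = 1 (should be 1). ✓

(x_1, y_1) = (13, 2); (x_8, y_8) = (103182433537, 15921395152).


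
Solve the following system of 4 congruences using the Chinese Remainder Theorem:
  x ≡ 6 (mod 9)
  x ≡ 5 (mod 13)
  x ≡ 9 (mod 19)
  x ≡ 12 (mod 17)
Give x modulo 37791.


Product of moduli M = 9 · 13 · 19 · 17 = 37791.
Merge one congruence at a time:
  Start: x ≡ 6 (mod 9).
  Combine with x ≡ 5 (mod 13); new modulus lcm = 117.
    Write x = 6 + 9·t and substitute into x ≡ 5 (mod 13): 9·t ≡ 5 − 6 = -1 (mod 13).
    Reduce coefficients mod 13: 9·t ≡ 12 (mod 13).
    The inverse of 9 mod 13 is 3 (since 9·3 = 27 = 2·13 + 1), so t ≡ 3·12 = 36 ≡ 10 (mod 13).
    Then x = 6 + 9·10 = 96, valid modulo lcm(9, 13) = 117: x ≡ 96 (mod 117).
  Combine with x ≡ 9 (mod 19); new modulus lcm = 2223.
    Write x = 96 + 117·t and substitute into x ≡ 9 (mod 19): 117·t ≡ 9 − 96 = -87 (mod 19).
    Reduce coefficients mod 19: 3·t ≡ 8 (mod 19).
    The inverse of 3 mod 19 is 13 (since 3·13 = 39 = 2·19 + 1), so t ≡ 13·8 = 104 ≡ 9 (mod 19).
    Then x = 96 + 117·9 = 1149, valid modulo lcm(117, 19) = 2223: x ≡ 1149 (mod 2223).
  Combine with x ≡ 12 (mod 17); new modulus lcm = 37791.
    Write x = 1149 + 2223·t and substitute into x ≡ 12 (mod 17): 2223·t ≡ 12 − 1149 = -1137 (mod 17).
    Reduce coefficients mod 17: 13·t ≡ 2 (mod 17).
    The inverse of 13 mod 17 is 4 (since 13·4 = 52 = 3·17 + 1), so t ≡ 4·2 = 8 ≡ 8 (mod 17).
    Then x = 1149 + 2223·8 = 18933, valid modulo lcm(2223, 17) = 37791: x ≡ 18933 (mod 37791).
Verify against each original: 18933 mod 9 = 6, 18933 mod 13 = 5, 18933 mod 19 = 9, 18933 mod 17 = 12.

x ≡ 18933 (mod 37791).


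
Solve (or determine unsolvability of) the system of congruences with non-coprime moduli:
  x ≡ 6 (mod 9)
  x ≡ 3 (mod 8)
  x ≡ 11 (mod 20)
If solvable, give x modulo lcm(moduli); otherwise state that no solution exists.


Moduli 9, 8, 20 are not pairwise coprime, so CRT works modulo lcm(m_i) when all pairwise compatibility conditions hold.
Pairwise compatibility: gcd(m_i, m_j) must divide a_i - a_j for every pair.
Merge one congruence at a time:
  Start: x ≡ 6 (mod 9).
  Combine with x ≡ 3 (mod 8): gcd(9, 8) = 1; 3 - 6 = -3, which IS divisible by 1, so compatible.
    Write x = 6 + 9·t and substitute into x ≡ 3 (mod 8): 9·t ≡ 3 − 6 = -3 (mod 8).
    Reduce coefficients mod 8: 1·t ≡ 5 (mod 8).
    So t ≡ 5 (mod 8).
    Then x = 6 + 9·5 = 51, valid modulo lcm(9, 8) = 72: x ≡ 51 (mod 72).
  Combine with x ≡ 11 (mod 20): gcd(72, 20) = 4; 11 - 51 = -40, which IS divisible by 4, so compatible.
    Write x = 51 + 72·t and substitute into x ≡ 11 (mod 20): 72·t ≡ 11 − 51 = -40 (mod 20).
    Divide the congruence (and modulus) by g = 4: 18·t ≡ -10 (mod 5).
    Reduce coefficients mod 5: 3·t ≡ 0 (mod 5).
    The inverse of 3 mod 5 is 2 (since 3·2 = 6 = 1·5 + 1), so t ≡ 2·0 = 0 ≡ 0 (mod 5).
    Then x = 51 + 72·0 = 51, valid modulo lcm(72, 20) = 360: x ≡ 51 (mod 360).
Verify: 51 mod 9 = 6, 51 mod 8 = 3, 51 mod 20 = 11.

x ≡ 51 (mod 360).


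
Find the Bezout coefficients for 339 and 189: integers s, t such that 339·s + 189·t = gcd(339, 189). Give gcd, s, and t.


Euclidean algorithm on (339, 189) — divide until remainder is 0:
  339 = 1 · 189 + 150
  189 = 1 · 150 + 39
  150 = 3 · 39 + 33
  39 = 1 · 33 + 6
  33 = 5 · 6 + 3
  6 = 2 · 3 + 0
gcd(339, 189) = 3.
Track Bezout coefficients alongside the remainders: start with r₀ = 339 = a·1 + b·0 (s = 1, t = 0) and r₁ = 189 = a·0 + b·1 (s = 0, t = 1); each new remainder r_{k+1} = r_{k-1} − q_k·r_k inherits s_{k+1} = s_{k-1} − q_k·s_k, t_{k+1} = t_{k-1} − q_k·t_k, so r_k = a·s_k + b·t_k at every step:
  q = 1: r = 150, s = 1 − 1·0 = 1, t = 0 − 1·1 = -1  (check: 339·1 + 189·(-1) = 150)
  q = 1: r = 39, s = 0 − 1·1 = -1, t = 1 − 1·(-1) = 2  (check: 339·(-1) + 189·2 = 39)
  q = 3: r = 33, s = 1 − 3·(-1) = 4, t = -1 − 3·2 = -7  (check: 339·4 + 189·(-7) = 33)
  q = 1: r = 6, s = -1 − 1·4 = -5, t = 2 − 1·(-7) = 9  (check: 339·(-5) + 189·9 = 6)
  q = 5: r = 3, s = 4 − 5·(-5) = 29, t = -7 − 5·9 = -52  (check: 339·29 + 189·(-52) = 3)
The row with r = 3 (the gcd) gives the Bezout coefficients s = 29, t = -52.
Result: 339 · (29) + 189 · (-52) = 3.

gcd(339, 189) = 3; s = 29, t = -52 (check: 339·29 + 189·(-52) = 3).


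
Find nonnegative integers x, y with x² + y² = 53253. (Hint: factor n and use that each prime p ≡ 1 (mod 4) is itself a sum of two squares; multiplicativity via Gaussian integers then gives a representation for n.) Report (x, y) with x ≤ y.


Step 1: Factor n = 53253 = 3^2 · 61 · 97.
Step 2: Check the mod-4 condition on each prime factor: 3 ≡ 3 (mod 4), exponent 2 (must be even); 61 ≡ 1 (mod 4), exponent 1; 97 ≡ 1 (mod 4), exponent 1.
All primes ≡ 3 (mod 4) appear to even exponent (or don't appear), so by the two-squares theorem n IS expressible as a sum of two squares.
Step 3: Build a representation. Group n = k² · m with k = 3 and m = 61 · 97 = 5917 (a product of primes ≡ 1 (mod 4)); a representation of m scales to one of n via (k·x)² + (k·y)² = k²(x² + y²). Each prime p ≡ 1 (mod 4) is itself a sum of two squares; find a² by testing p − a² for a perfect square:
  61: 61 − 1² = 60, 61 − 2² = 57, 61 − 3² = 52, 61 − 4² = 45, 61 − 5² = 36 = 6² ⇒ 61 = 5² + 6².
  97: 97 − 1² = 96, 97 − 2² = 93, 97 − 3² = 88, 97 − 4² = 81 = 9² ⇒ 97 = 4² + 9².
  Combine using the Brahmagupta–Fibonacci identity (a² + b²)(c² + d²) = (ac − bd)² + (ad + bc)² = (ac + bd)² + (ad − bc)²:
  61 · 97 = 5917: from (5² + 6²)(4² + 9²), take (5·4 − 6·9, 5·9 + 6·4) = (20 − 54, 45 + 24) = (-34, 69); dropping signs (only squares matter) gives (34, 69); check 34² + 69² = 1156 + 4761 = 5917 ✓.
  Scale by k = 3: (3·34, 3·69) = (102, 207).
Step 4: Order so x ≤ y and verify: 102² + 207² = 10404 + 42849 = 53253 = n. ✓

n = 53253 = 102² + 207² (one valid representation with x ≤ y).


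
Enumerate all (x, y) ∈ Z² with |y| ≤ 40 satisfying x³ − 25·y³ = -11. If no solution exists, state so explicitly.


The equation is x³ - 25y³ = -11. For fixed y, x³ = 25·y³ − 11, so a solution requires the RHS to be a perfect cube.
Strategy: iterate y from -40 to 40, compute RHS = 25·y³ − 11, and check whether it is a (positive or negative) perfect cube.
Check small values of y:
  y = 0: RHS = -11 is not a perfect cube.
  y = 1: RHS = 14 is not a perfect cube.
  y = -1: RHS = -36 is not a perfect cube.
  y = 2: RHS = 189 is not a perfect cube.
  y = -2: RHS = -211 is not a perfect cube.
  y = 3: RHS = 664 is not a perfect cube.
  y = -3: RHS = -686 is not a perfect cube.
Continuing the search up to |y| = 40 finds no solutions either.
No (x, y) in the scanned range satisfies the equation.

No integer solutions with |y| ≤ 40.


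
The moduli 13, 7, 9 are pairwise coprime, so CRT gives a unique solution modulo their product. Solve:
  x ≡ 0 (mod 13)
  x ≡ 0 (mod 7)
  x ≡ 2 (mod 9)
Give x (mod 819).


Moduli 13, 7, 9 are pairwise coprime; by CRT there is a unique solution modulo M = 13 · 7 · 9 = 819.
Solve pairwise, accumulating the modulus:
  Start with x ≡ 0 (mod 13).
  Combine with x ≡ 0 (mod 7): since gcd(13, 7) = 1, we get a unique residue mod 91.
    Write x = 0 + 13·t and substitute into x ≡ 0 (mod 7): 13·t ≡ 0 − 0 = 0 (mod 7).
    Reduce coefficients mod 7: 6·t ≡ 0 (mod 7).
    The inverse of 6 mod 7 is 6 (since 6·6 = 36 = 5·7 + 1), so t ≡ 6·0 = 0 ≡ 0 (mod 7).
    Then x = 0 + 13·0 = 0, valid modulo lcm(13, 7) = 91: x ≡ 0 (mod 91).
  Combine with x ≡ 2 (mod 9): since gcd(91, 9) = 1, we get a unique residue mod 819.
    Write x = 0 + 91·t and substitute into x ≡ 2 (mod 9): 91·t ≡ 2 − 0 = 2 (mod 9).
    Reduce coefficients mod 9: 1·t ≡ 2 (mod 9).
    So t ≡ 2 (mod 9).
    Then x = 0 + 91·2 = 182, valid modulo lcm(91, 9) = 819: x ≡ 182 (mod 819).
Verify: 182 mod 13 = 0 ✓, 182 mod 7 = 0 ✓, 182 mod 9 = 2 ✓.

x ≡ 182 (mod 819).


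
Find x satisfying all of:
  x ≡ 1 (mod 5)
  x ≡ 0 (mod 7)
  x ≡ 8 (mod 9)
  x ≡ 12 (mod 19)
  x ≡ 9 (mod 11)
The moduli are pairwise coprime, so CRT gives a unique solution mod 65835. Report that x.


Product of moduli M = 5 · 7 · 9 · 19 · 11 = 65835.
Merge one congruence at a time:
  Start: x ≡ 1 (mod 5).
  Combine with x ≡ 0 (mod 7); new modulus lcm = 35.
    Write x = 1 + 5·t and substitute into x ≡ 0 (mod 7): 5·t ≡ 0 − 1 = -1 (mod 7).
    Reduce coefficients mod 7: 5·t ≡ 6 (mod 7).
    The inverse of 5 mod 7 is 3 (since 5·3 = 15 = 2·7 + 1), so t ≡ 3·6 = 18 ≡ 4 (mod 7).
    Then x = 1 + 5·4 = 21, valid modulo lcm(5, 7) = 35: x ≡ 21 (mod 35).
  Combine with x ≡ 8 (mod 9); new modulus lcm = 315.
    Write x = 21 + 35·t and substitute into x ≡ 8 (mod 9): 35·t ≡ 8 − 21 = -13 (mod 9).
    Reduce coefficients mod 9: 8·t ≡ 5 (mod 9).
    The inverse of 8 mod 9 is 8 (since 8·8 = 64 = 7·9 + 1), so t ≡ 8·5 = 40 ≡ 4 (mod 9).
    Then x = 21 + 35·4 = 161, valid modulo lcm(35, 9) = 315: x ≡ 161 (mod 315).
  Combine with x ≡ 12 (mod 19); new modulus lcm = 5985.
    Write x = 161 + 315·t and substitute into x ≡ 12 (mod 19): 315·t ≡ 12 − 161 = -149 (mod 19).
    Reduce coefficients mod 19: 11·t ≡ 3 (mod 19).
    The inverse of 11 mod 19 is 7 (since 11·7 = 77 = 4·19 + 1), so t ≡ 7·3 = 21 ≡ 2 (mod 19).
    Then x = 161 + 315·2 = 791, valid modulo lcm(315, 19) = 5985: x ≡ 791 (mod 5985).
  Combine with x ≡ 9 (mod 11); new modulus lcm = 65835.
    Write x = 791 + 5985·t and substitute into x ≡ 9 (mod 11): 5985·t ≡ 9 − 791 = -782 (mod 11).
    Reduce coefficients mod 11: 1·t ≡ 10 (mod 11).
    So t ≡ 10 (mod 11).
    Then x = 791 + 5985·10 = 60641, valid modulo lcm(5985, 11) = 65835: x ≡ 60641 (mod 65835).
Verify against each original: 60641 mod 5 = 1, 60641 mod 7 = 0, 60641 mod 9 = 8, 60641 mod 19 = 12, 60641 mod 11 = 9.

x ≡ 60641 (mod 65835).


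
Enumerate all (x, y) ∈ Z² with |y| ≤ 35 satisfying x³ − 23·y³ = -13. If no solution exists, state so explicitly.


The equation is x³ - 23y³ = -13. For fixed y, x³ = 23·y³ − 13, so a solution requires the RHS to be a perfect cube.
Strategy: iterate y from -35 to 35, compute RHS = 23·y³ − 13, and check whether it is a (positive or negative) perfect cube.
Check small values of y:
  y = 0: RHS = -13 is not a perfect cube.
  y = 1: RHS = 10 is not a perfect cube.
  y = -1: RHS = -36 is not a perfect cube.
  y = 2: RHS = 171 is not a perfect cube.
  y = -2: RHS = -197 is not a perfect cube.
  y = 3: RHS = 608 is not a perfect cube.
  y = -3: RHS = -634 is not a perfect cube.
Continuing the search up to |y| = 35 finds no solutions either.
No (x, y) in the scanned range satisfies the equation.

No integer solutions with |y| ≤ 35.


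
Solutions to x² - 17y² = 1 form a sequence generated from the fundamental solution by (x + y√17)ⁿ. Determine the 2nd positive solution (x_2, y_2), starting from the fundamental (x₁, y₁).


Step 1: Find the fundamental solution (x₁, y₁) of x² - 17y² = 1.
  Expand √17 as a continued fraction. a₀ = ⌊√17⌋ = 4; iterate m_{k+1} = d_k·a_k − m_k, d_{k+1} = (17 − m_{k+1}²)/d_k, a_{k+1} = ⌊(a₀ + m_{k+1})/d_{k+1}⌋ (starting m₀ = 0, d₀ = 1), with convergents p_k = a_k·p_{k-1} + p_{k-2}, q_k = a_k·q_{k-1} + q_{k-2} (p₋₁ = 1, q₋₁ = 0):
  k = 0: a₀ = 4; p₀/q₀ = 4/1; p₀² − 17·q₀² = 16 − 17 = -1.
  k = 1: m = 4, d = 1, a = ⌊(4 + 4)/1⌋ = 8; p/q = (8·4 + 1)/(8·1 + 0) = 33/8; p² − 17·q² = 1089 − 1088 = 1.
  The first convergent with p² − 17·q² = 1 gives the fundamental solution (x₁, y₁) = (33, 8).
Step 2: Apply the recurrence (x_{n+1}, y_{n+1}) = (x₁x_n + 17y₁y_n, x₁y_n + y₁x_n) repeatedly.
  From (x_1, y_1) = (33, 8): x_2 = 33·33 + 17·8·8 = 2177; y_2 = 33·8 + 8·33 = 528.
Step 3: Verify x_2² - 17·y_2² = 4739329 - 4739328 = 1 (should be 1). ✓

(x_1, y_1) = (33, 8); (x_2, y_2) = (2177, 528).


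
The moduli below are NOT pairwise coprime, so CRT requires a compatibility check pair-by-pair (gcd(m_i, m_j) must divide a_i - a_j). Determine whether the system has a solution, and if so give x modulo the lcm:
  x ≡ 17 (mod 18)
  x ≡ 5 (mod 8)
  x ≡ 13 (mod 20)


Moduli 18, 8, 20 are not pairwise coprime, so CRT works modulo lcm(m_i) when all pairwise compatibility conditions hold.
Pairwise compatibility: gcd(m_i, m_j) must divide a_i - a_j for every pair.
Merge one congruence at a time:
  Start: x ≡ 17 (mod 18).
  Combine with x ≡ 5 (mod 8): gcd(18, 8) = 2; 5 - 17 = -12, which IS divisible by 2, so compatible.
    Write x = 17 + 18·t and substitute into x ≡ 5 (mod 8): 18·t ≡ 5 − 17 = -12 (mod 8).
    Divide the congruence (and modulus) by g = 2: 9·t ≡ -6 (mod 4).
    Reduce coefficients mod 4: 1·t ≡ 2 (mod 4).
    So t ≡ 2 (mod 4).
    Then x = 17 + 18·2 = 53, valid modulo lcm(18, 8) = 72: x ≡ 53 (mod 72).
  Combine with x ≡ 13 (mod 20): gcd(72, 20) = 4; 13 - 53 = -40, which IS divisible by 4, so compatible.
    Write x = 53 + 72·t and substitute into x ≡ 13 (mod 20): 72·t ≡ 13 − 53 = -40 (mod 20).
    Divide the congruence (and modulus) by g = 4: 18·t ≡ -10 (mod 5).
    Reduce coefficients mod 5: 3·t ≡ 0 (mod 5).
    The inverse of 3 mod 5 is 2 (since 3·2 = 6 = 1·5 + 1), so t ≡ 2·0 = 0 ≡ 0 (mod 5).
    Then x = 53 + 72·0 = 53, valid modulo lcm(72, 20) = 360: x ≡ 53 (mod 360).
Verify: 53 mod 18 = 17, 53 mod 8 = 5, 53 mod 20 = 13.

x ≡ 53 (mod 360).


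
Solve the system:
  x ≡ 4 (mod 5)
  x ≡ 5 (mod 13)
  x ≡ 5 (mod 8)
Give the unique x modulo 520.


Moduli 5, 13, 8 are pairwise coprime; by CRT there is a unique solution modulo M = 5 · 13 · 8 = 520.
Solve pairwise, accumulating the modulus:
  Start with x ≡ 4 (mod 5).
  Combine with x ≡ 5 (mod 13): since gcd(5, 13) = 1, we get a unique residue mod 65.
    Write x = 4 + 5·t and substitute into x ≡ 5 (mod 13): 5·t ≡ 5 − 4 = 1 (mod 13).
    The inverse of 5 mod 13 is 8 (since 5·8 = 40 = 3·13 + 1), so t ≡ 8·1 = 8 ≡ 8 (mod 13).
    Then x = 4 + 5·8 = 44, valid modulo lcm(5, 13) = 65: x ≡ 44 (mod 65).
  Combine with x ≡ 5 (mod 8): since gcd(65, 8) = 1, we get a unique residue mod 520.
    Write x = 44 + 65·t and substitute into x ≡ 5 (mod 8): 65·t ≡ 5 − 44 = -39 (mod 8).
    Reduce coefficients mod 8: 1·t ≡ 1 (mod 8).
    So t ≡ 1 (mod 8).
    Then x = 44 + 65·1 = 109, valid modulo lcm(65, 8) = 520: x ≡ 109 (mod 520).
Verify: 109 mod 5 = 4 ✓, 109 mod 13 = 5 ✓, 109 mod 8 = 5 ✓.

x ≡ 109 (mod 520).


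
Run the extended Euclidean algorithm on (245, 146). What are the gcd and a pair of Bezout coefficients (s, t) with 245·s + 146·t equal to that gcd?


Euclidean algorithm on (245, 146) — divide until remainder is 0:
  245 = 1 · 146 + 99
  146 = 1 · 99 + 47
  99 = 2 · 47 + 5
  47 = 9 · 5 + 2
  5 = 2 · 2 + 1
  2 = 2 · 1 + 0
gcd(245, 146) = 1.
Track Bezout coefficients alongside the remainders: start with r₀ = 245 = a·1 + b·0 (s = 1, t = 0) and r₁ = 146 = a·0 + b·1 (s = 0, t = 1); each new remainder r_{k+1} = r_{k-1} − q_k·r_k inherits s_{k+1} = s_{k-1} − q_k·s_k, t_{k+1} = t_{k-1} − q_k·t_k, so r_k = a·s_k + b·t_k at every step:
  q = 1: r = 99, s = 1 − 1·0 = 1, t = 0 − 1·1 = -1  (check: 245·1 + 146·(-1) = 99)
  q = 1: r = 47, s = 0 − 1·1 = -1, t = 1 − 1·(-1) = 2  (check: 245·(-1) + 146·2 = 47)
  q = 2: r = 5, s = 1 − 2·(-1) = 3, t = -1 − 2·2 = -5  (check: 245·3 + 146·(-5) = 5)
  q = 9: r = 2, s = -1 − 9·3 = -28, t = 2 − 9·(-5) = 47  (check: 245·(-28) + 146·47 = 2)
  q = 2: r = 1, s = 3 − 2·(-28) = 59, t = -5 − 2·47 = -99  (check: 245·59 + 146·(-99) = 1)
The row with r = 1 (the gcd) gives the Bezout coefficients s = 59, t = -99.
Result: 245 · (59) + 146 · (-99) = 1.

gcd(245, 146) = 1; s = 59, t = -99 (check: 245·59 + 146·(-99) = 1).


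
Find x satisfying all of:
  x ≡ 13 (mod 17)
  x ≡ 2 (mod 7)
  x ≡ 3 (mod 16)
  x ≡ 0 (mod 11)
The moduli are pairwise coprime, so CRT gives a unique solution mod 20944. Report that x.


Product of moduli M = 17 · 7 · 16 · 11 = 20944.
Merge one congruence at a time:
  Start: x ≡ 13 (mod 17).
  Combine with x ≡ 2 (mod 7); new modulus lcm = 119.
    Write x = 13 + 17·t and substitute into x ≡ 2 (mod 7): 17·t ≡ 2 − 13 = -11 (mod 7).
    Reduce coefficients mod 7: 3·t ≡ 3 (mod 7).
    The inverse of 3 mod 7 is 5 (since 3·5 = 15 = 2·7 + 1), so t ≡ 5·3 = 15 ≡ 1 (mod 7).
    Then x = 13 + 17·1 = 30, valid modulo lcm(17, 7) = 119: x ≡ 30 (mod 119).
  Combine with x ≡ 3 (mod 16); new modulus lcm = 1904.
    Write x = 30 + 119·t and substitute into x ≡ 3 (mod 16): 119·t ≡ 3 − 30 = -27 (mod 16).
    Reduce coefficients mod 16: 7·t ≡ 5 (mod 16).
    The inverse of 7 mod 16 is 7 (since 7·7 = 49 = 3·16 + 1), so t ≡ 7·5 = 35 ≡ 3 (mod 16).
    Then x = 30 + 119·3 = 387, valid modulo lcm(119, 16) = 1904: x ≡ 387 (mod 1904).
  Combine with x ≡ 0 (mod 11); new modulus lcm = 20944.
    Write x = 387 + 1904·t and substitute into x ≡ 0 (mod 11): 1904·t ≡ 0 − 387 = -387 (mod 11).
    Reduce coefficients mod 11: 1·t ≡ 9 (mod 11).
    So t ≡ 9 (mod 11).
    Then x = 387 + 1904·9 = 17523, valid modulo lcm(1904, 11) = 20944: x ≡ 17523 (mod 20944).
Verify against each original: 17523 mod 17 = 13, 17523 mod 7 = 2, 17523 mod 16 = 3, 17523 mod 11 = 0.

x ≡ 17523 (mod 20944).


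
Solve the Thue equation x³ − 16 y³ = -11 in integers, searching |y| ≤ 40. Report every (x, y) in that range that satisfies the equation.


The equation is x³ - 16y³ = -11. For fixed y, x³ = 16·y³ − 11, so a solution requires the RHS to be a perfect cube.
Strategy: iterate y from -40 to 40, compute RHS = 16·y³ − 11, and check whether it is a (positive or negative) perfect cube.
Check small values of y:
  y = 0: RHS = -11 is not a perfect cube.
  y = 1: RHS = 5 is not a perfect cube.
  y = -1: RHS = -27 = (-3)³ ⇒ x = -3 works.
  y = 2: RHS = 117 is not a perfect cube.
  y = -2: RHS = -139 is not a perfect cube.
  y = 3: RHS = 421 is not a perfect cube.
  y = -3: RHS = -443 is not a perfect cube.
Continuing the search up to |y| = 40 finds no further solutions beyond those listed.
Collected solutions: (-3, -1).

Solutions (with |y| ≤ 40): (-3, -1).


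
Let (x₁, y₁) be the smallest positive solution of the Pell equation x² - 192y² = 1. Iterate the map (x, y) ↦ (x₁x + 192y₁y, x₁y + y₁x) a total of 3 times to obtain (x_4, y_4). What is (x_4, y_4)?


Step 1: Find the fundamental solution (x₁, y₁) of x² - 192y² = 1.
  Expand √192 as a continued fraction. a₀ = ⌊√192⌋ = 13; iterate m_{k+1} = d_k·a_k − m_k, d_{k+1} = (192 − m_{k+1}²)/d_k, a_{k+1} = ⌊(a₀ + m_{k+1})/d_{k+1}⌋ (starting m₀ = 0, d₀ = 1), with convergents p_k = a_k·p_{k-1} + p_{k-2}, q_k = a_k·q_{k-1} + q_{k-2} (p₋₁ = 1, q₋₁ = 0):
  k = 0: a₀ = 13; p₀/q₀ = 13/1; p₀² − 192·q₀² = 169 − 192 = -23.
  k = 1: m = 13, d = 23, a = ⌊(13 + 13)/23⌋ = 1; p/q = (1·13 + 1)/(1·1 + 0) = 14/1; p² − 192·q² = 196 − 192 = 4.
  k = 2: m = 10, d = 4, a = ⌊(13 + 10)/4⌋ = 5; p/q = (5·14 + 13)/(5·1 + 1) = 83/6; p² − 192·q² = 6889 − 6912 = -23.
  k = 3: m = 10, d = 23, a = ⌊(13 + 10)/23⌋ = 1; p/q = (1·83 + 14)/(1·6 + 1) = 97/7; p² − 192·q² = 9409 − 9408 = 1.
  The first convergent with p² − 192·q² = 1 gives the fundamental solution (x₁, y₁) = (97, 7).
Step 2: Apply the recurrence (x_{n+1}, y_{n+1}) = (x₁x_n + 192y₁y_n, x₁y_n + y₁x_n) repeatedly.
  From (x_1, y_1) = (97, 7): x_2 = 97·97 + 192·7·7 = 18817; y_2 = 97·7 + 7·97 = 1358.
  From (x_2, y_2) = (18817, 1358): x_3 = 97·18817 + 192·7·1358 = 3650401; y_3 = 97·1358 + 7·18817 = 263445.
  From (x_3, y_3) = (3650401, 263445): x_4 = 97·3650401 + 192·7·263445 = 708158977; y_4 = 97·263445 + 7·3650401 = 51106972.
Step 3: Verify x_4² - 192·y_4² = 501489136705686529 - 501489136705686528 = 1 (should be 1). ✓

(x_1, y_1) = (97, 7); (x_4, y_4) = (708158977, 51106972).


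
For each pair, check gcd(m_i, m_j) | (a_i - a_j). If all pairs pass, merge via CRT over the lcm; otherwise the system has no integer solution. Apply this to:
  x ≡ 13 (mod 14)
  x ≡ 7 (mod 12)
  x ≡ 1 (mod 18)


Moduli 14, 12, 18 are not pairwise coprime, so CRT works modulo lcm(m_i) when all pairwise compatibility conditions hold.
Pairwise compatibility: gcd(m_i, m_j) must divide a_i - a_j for every pair.
Merge one congruence at a time:
  Start: x ≡ 13 (mod 14).
  Combine with x ≡ 7 (mod 12): gcd(14, 12) = 2; 7 - 13 = -6, which IS divisible by 2, so compatible.
    Write x = 13 + 14·t and substitute into x ≡ 7 (mod 12): 14·t ≡ 7 − 13 = -6 (mod 12).
    Divide the congruence (and modulus) by g = 2: 7·t ≡ -3 (mod 6).
    Reduce coefficients mod 6: 1·t ≡ 3 (mod 6).
    So t ≡ 3 (mod 6).
    Then x = 13 + 14·3 = 55, valid modulo lcm(14, 12) = 84: x ≡ 55 (mod 84).
  Combine with x ≡ 1 (mod 18): gcd(84, 18) = 6; 1 - 55 = -54, which IS divisible by 6, so compatible.
    Write x = 55 + 84·t and substitute into x ≡ 1 (mod 18): 84·t ≡ 1 − 55 = -54 (mod 18).
    Divide the congruence (and modulus) by g = 6: 14·t ≡ -9 (mod 3).
    Reduce coefficients mod 3: 2·t ≡ 0 (mod 3).
    The inverse of 2 mod 3 is 2 (since 2·2 = 4 = 1·3 + 1), so t ≡ 2·0 = 0 ≡ 0 (mod 3).
    Then x = 55 + 84·0 = 55, valid modulo lcm(84, 18) = 252: x ≡ 55 (mod 252).
Verify: 55 mod 14 = 13, 55 mod 12 = 7, 55 mod 18 = 1.

x ≡ 55 (mod 252).
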